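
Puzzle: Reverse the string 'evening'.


Reverse 'evening' character by character: 'gnineve'.

gnineve


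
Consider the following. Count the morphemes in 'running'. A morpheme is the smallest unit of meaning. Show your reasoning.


Decomposition: run (root) + -ing (suffix) = 2 morpheme(s)

2 morphemes


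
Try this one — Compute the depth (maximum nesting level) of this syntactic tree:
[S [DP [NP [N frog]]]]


Count bracket nesting levels:
'[' at pos 0: depth = 1
'[' at pos 3: depth = 2
'[' at pos 7: depth = 3
'[' at pos 11: depth = 4
Maximum depth reached: 4

4


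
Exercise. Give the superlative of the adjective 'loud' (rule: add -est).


Apply superlative formation (add -est): 'loud' -> 'loudest'.

loudest


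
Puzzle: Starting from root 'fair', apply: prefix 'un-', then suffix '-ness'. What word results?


Step 1: Add prefix 'un-' to 'fair' = 'unfair'
Step 2: Add suffix '-ness' to 'unfair' = 'unfairness'

unfairness


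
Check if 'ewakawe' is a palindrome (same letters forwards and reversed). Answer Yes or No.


Forward: 'ewakawe'
Reversed: 'ewakawe'
They are identical.

Yes


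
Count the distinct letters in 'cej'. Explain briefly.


Unique letters in 'cej': {c, e, j} = 3 distinct letters.

3


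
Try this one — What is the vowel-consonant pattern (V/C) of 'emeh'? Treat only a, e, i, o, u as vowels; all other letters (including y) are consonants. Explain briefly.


Letter mapping: e = V, m = C, e = V, h = C.

VCVC


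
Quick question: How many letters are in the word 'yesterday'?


Spell out 'yesterday' and number each letter: y(1), e(2), s(3), t(4), e(5), r(6), d(7), a(8), y(9). Total: 9 letters.

9


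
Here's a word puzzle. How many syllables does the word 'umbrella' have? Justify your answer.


Break 'umbrella' into syllables: um-brel-la -> um | brel | la = 3 syllables

3 syllables


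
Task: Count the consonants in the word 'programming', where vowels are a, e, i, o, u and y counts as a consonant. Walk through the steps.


Consonants in 'programming': p, r, g, r, m, m, n, g = 8 consonants.

8


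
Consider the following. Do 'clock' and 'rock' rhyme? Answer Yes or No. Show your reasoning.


Rime (stressed vowel + following sounds) of 'clock': -ock = /ɒk/
Rime of 'rock': -ock = /ɒk/
/ɒk/ and /ɒk/ are the same ending sound, so the words rhyme.

Yes


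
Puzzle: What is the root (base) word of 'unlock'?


Remove prefix 'un' from 'unlock' to get root 'lock'.

lock


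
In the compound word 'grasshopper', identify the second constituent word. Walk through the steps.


Split 'grasshopper' into 'grass' + 'hopper'. The second part is 'hopper'.

hopper


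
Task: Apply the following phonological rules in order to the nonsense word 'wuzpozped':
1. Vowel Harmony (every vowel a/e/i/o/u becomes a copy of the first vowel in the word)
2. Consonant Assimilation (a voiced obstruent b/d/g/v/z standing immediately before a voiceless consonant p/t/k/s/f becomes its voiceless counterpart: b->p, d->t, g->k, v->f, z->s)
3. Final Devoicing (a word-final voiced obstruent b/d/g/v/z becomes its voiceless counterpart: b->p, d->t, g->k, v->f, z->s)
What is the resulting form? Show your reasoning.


Starting form: 'wuzpozped'
Rule 1: Vowel Harmony: all vowels become 'u' (matching first vowel). 'wuzpozped' -> 'wuzpuzpud'
Rule 2: Consonant Assimilation: voiced obstruent before voiceless consonant becomes voiceless ('zp' -> 'sp', 'zp' -> 'sp'). 'wuzpuzpud' -> 'wuspuspud'
Rule 3: Final Devoicing: word-final voiced obstruent 'd' becomes voiceless 't'. 'wuspuspud' -> 'wuspusput'
Final form: 'wuspusput'

wuspusput


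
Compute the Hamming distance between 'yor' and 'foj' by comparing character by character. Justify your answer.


Alignment:
Position 1: 'y' vs 'f' = DIFFER
Position 2: 'o' vs 'o' = match
Position 3: 'r' vs 'j' = DIFFER
Total differences: 2

2


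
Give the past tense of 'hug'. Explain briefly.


Apply rule: Double final consonant and add -ed. 'hug' becomes 'hugged'.

hugged


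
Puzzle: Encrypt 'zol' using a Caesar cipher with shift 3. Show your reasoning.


Shift each letter by 3: z -> c, o -> r, l -> o. Result: 'cro'.

cro


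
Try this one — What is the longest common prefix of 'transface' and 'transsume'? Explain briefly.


Compare from the start: 5 characters match: 'trans'. Mismatch at position 6: 'f' vs 's'.

trans


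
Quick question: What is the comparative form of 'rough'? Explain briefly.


Apply comparative formation (add -er): 'rough' -> 'rougher'.

rougher


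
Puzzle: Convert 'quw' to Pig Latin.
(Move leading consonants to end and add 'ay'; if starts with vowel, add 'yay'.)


'quw': move consonant cluster 'q' to end and add 'ay': 'uwqay'.

uwqay


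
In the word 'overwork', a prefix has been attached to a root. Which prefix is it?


The word 'overwork' = 'over' (prefix) + 'work' (root). The prefix is 'over'.

over


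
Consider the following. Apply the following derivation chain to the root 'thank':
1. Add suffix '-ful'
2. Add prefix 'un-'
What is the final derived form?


Step 1: Add suffix '-ful' to 'thank' = 'thankful'
Step 2: Add prefix 'un-' to 'thankful' = 'unthankful'

unthankful


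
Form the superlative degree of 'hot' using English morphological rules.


Apply superlative formation (double final consonant, add -est): 'hot' -> 'hottest'.

hottest


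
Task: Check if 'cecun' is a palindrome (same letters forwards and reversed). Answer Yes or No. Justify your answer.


Forward: 'cecun'
Reversed: 'nucec'
They differ.

No


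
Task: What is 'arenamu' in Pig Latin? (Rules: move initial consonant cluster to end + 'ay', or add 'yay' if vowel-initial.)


'arenamu' starts with a vowel, so add 'yay': 'arenamuyay'.

arenamuyay


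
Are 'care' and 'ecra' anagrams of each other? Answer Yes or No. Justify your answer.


Sorted letters of 'care': 'acer'
Sorted letters of 'ecra': 'acer'
They match.

Yes


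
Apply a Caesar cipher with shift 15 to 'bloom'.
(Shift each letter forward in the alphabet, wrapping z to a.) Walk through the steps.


Shift each letter by 15: b -> q, l -> a, o -> d, o -> d, m -> b. Result: 'qaddb'.

qaddb


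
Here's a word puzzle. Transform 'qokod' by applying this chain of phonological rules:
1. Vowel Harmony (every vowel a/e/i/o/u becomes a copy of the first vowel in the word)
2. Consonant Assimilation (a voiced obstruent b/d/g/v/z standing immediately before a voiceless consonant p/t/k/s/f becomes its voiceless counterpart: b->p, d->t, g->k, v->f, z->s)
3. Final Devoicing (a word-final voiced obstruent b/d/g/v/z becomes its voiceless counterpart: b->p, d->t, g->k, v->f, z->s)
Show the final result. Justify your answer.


Starting form: 'qokod'
Rule 1: Vowel Harmony: all vowels already match. No change.
Rule 2: Consonant Assimilation: no voiced obstruent (b/d/g/v/z) stands immediately before a voiceless consonant (p/t/k/s/f). No change.
Rule 3: Final Devoicing: word-final voiced obstruent 'd' becomes voiceless 't'. 'qokod' -> 'qokot'
Final form: 'qokot'

qokot


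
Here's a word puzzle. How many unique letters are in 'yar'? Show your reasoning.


Unique letters in 'yar': {a, r, y} = 3 distinct letters.

3


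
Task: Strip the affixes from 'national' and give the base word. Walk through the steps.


Remove suffix '-al' from 'national' to get root 'nation'.

nation


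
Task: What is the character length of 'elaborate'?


Spell out 'elaborate' and number each letter: e(1), l(2), a(3), b(4), o(5), r(6), a(7), t(8), e(9). Total: 9 letters.

9


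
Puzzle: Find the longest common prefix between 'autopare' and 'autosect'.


Compare from the start: 4 characters match: 'auto'. Mismatch at position 5: 'p' vs 's'.

auto


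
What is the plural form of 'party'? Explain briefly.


Apply rule: Change -y to -ies (consonant + y). 'party' becomes 'parties'.

parties


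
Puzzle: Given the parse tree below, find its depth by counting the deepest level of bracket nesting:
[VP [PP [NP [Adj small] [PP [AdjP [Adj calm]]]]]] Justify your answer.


Count bracket nesting levels:
'[' at pos 0: depth = 1
'[' at pos 4: depth = 2
'[' at pos 8: depth = 3
'[' at pos 12: depth = 4
'[' at pos 24: depth = 4
'[' at pos 28: depth = 5
'[' at pos 34: depth = 6
Maximum depth reached: 6

6


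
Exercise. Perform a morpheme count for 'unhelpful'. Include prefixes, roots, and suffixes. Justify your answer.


Decomposition: un- (prefix) + help (root) + -ful (suffix) = 3 morpheme(s)

3 morphemes


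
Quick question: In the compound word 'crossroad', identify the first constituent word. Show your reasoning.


Split 'crossroad' into 'cross' + 'road'. The first part is 'cross'.

cross


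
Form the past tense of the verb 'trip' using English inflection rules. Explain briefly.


Apply rule: Double final consonant and add -ed. 'trip' becomes 'tripped'.

tripped


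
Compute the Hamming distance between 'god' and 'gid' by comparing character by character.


Alignment:
Position 1: 'g' vs 'g' = match
Position 2: 'o' vs 'i' = DIFFER
Position 3: 'd' vs 'd' = match
Total differences: 1

1


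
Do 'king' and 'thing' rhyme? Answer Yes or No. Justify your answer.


Rime (stressed vowel + following sounds) of 'king': -ing = /ɪŋ/
Rime of 'thing': -ing = /ɪŋ/
/ɪŋ/ and /ɪŋ/ are the same ending sound, so the words rhyme.

Yes


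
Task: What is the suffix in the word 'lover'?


The word 'lover' = 'love' (root) + '-er' (suffix). The suffix is '-er'.

er


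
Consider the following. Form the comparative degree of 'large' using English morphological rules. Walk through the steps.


Apply comparative formation (ends in e: add -r): 'large' -> 'larger'.

larger


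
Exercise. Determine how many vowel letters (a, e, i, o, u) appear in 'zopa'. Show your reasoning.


Vowels in 'zopa': o, a = 2 vowels.

2


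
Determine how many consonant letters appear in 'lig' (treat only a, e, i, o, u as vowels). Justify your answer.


Consonants in 'lig': l, g = 2 consonants.

2


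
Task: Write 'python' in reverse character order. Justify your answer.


Reverse 'python' character by character: 'nohtyp'.

nohtyp


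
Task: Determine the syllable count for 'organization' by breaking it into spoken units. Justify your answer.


Break 'organization' into syllables: or-gan-i-za-tion -> or | gan | i | za | tion = 5 syllables

5 syllables


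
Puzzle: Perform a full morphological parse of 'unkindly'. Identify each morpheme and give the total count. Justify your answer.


Step 1: Identify prefix: 'un' (meaning: not/reverse)
Step 2: Identify root: 'kind'
Step 3: Identify suffix(es): 'ly'
Decomposition: un- (prefix: not/reverse) + kind (root) + -ly (suffix: in manner of)
Total morphemes: 3

3 morphemes (un- (prefix: not/reverse) + kind (root) + -ly (suffix: in manner of))


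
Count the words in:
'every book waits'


Split into words: every | book | waits = 3 words.

3


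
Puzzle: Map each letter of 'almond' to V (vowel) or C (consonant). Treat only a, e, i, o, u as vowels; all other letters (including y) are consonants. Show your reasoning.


Letter mapping: a = V, l = C, m = C, o = V, n = C, d = C.

VCCVCC


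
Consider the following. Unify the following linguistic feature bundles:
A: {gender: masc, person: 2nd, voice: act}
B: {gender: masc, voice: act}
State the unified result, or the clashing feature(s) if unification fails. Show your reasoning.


Compare features:
gender: A=masc vs B=masc -> unified: masc
person: A=2nd vs B=_ -> unified: 2nd
voice: A=act vs B=act -> unified: act
No clashes found.

Unified: {gender: masc, person: 2nd, voice: act}


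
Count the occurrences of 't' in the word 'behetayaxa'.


Letter 't' in 'behetayaxa': found at position(s) 5 = 1 occurrence(s).

1


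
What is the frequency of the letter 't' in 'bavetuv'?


Letter 't' in 'bavetuv': found at position(s) 5 = 1 occurrence(s).

1


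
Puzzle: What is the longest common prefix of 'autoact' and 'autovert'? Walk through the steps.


Compare from the start: 4 characters match: 'auto'. Mismatch at position 5: 'a' vs 'v'.

auto


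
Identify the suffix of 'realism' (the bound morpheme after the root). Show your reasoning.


The word 'realism' = 'real' (root) + '-ism' (suffix). The suffix is '-ism'.

ism


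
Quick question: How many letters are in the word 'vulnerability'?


Spell out 'vulnerability' and number each letter: v(1), u(2), l(3), n(4), e(5), r(6), a(7), b(8), i(9), l(10), i(11), t(12), y(13). Total: 13 letters.

13


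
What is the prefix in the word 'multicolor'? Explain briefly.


The word 'multicolor' = 'multi' (prefix) + 'color' (root). The prefix is 'multi'.

multi


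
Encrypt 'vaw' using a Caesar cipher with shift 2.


Shift each letter by 2: v -> x, a -> c, w -> y. Result: 'xcy'.

xcy


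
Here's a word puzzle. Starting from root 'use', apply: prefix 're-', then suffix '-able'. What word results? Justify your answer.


Step 1: Add prefix 're-' to 'use' = 'reuse'
Step 2: Add suffix '-able' to 'reuse' = 'reusable'

reusable


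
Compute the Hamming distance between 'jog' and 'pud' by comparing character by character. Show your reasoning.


Alignment:
Position 1: 'j' vs 'p' = DIFFER
Position 2: 'o' vs 'u' = DIFFER
Position 3: 'g' vs 'd' = DIFFER
Total differences: 3

3


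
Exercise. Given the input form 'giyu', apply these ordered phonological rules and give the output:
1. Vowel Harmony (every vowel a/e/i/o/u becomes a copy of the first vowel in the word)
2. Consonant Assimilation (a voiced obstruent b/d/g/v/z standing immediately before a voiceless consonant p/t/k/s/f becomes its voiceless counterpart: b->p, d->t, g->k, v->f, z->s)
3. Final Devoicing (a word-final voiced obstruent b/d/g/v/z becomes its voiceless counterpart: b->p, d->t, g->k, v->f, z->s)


Starting form: 'giyu'
Rule 1: Vowel Harmony: all vowels become 'i' (matching first vowel). 'giyu' -> 'giyi'
Rule 2: Consonant Assimilation: no voiced obstruent (b/d/g/v/z) stands immediately before a voiceless consonant (p/t/k/s/f). No change.
Rule 3: Final Devoicing: the word ends in the vowel 'i', not a consonant. No change.
Final form: 'giyi'

giyi


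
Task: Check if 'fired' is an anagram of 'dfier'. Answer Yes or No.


Sorted letters of 'fired': 'defir'
Sorted letters of 'dfier': 'defir'
They match.

Yes


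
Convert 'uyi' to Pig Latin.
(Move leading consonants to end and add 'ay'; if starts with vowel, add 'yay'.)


'uyi' starts with a vowel, so add 'yay': 'uyiyay'.

uyiyay


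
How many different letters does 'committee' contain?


Unique letters in 'committee': {c, e, i, m, o, t} = 6 distinct letters.

6


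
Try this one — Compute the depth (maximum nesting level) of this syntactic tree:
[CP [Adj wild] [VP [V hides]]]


Count bracket nesting levels:
'[' at pos 0: depth = 1
'[' at pos 4: depth = 2
'[' at pos 15: depth = 2
'[' at pos 19: depth = 3
Maximum depth reached: 3

3


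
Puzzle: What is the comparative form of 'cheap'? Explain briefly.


Apply comparative formation (add -er): 'cheap' -> 'cheaper'.

cheaper


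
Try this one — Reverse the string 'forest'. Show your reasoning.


Reverse 'forest' character by character: 'tserof'.

tserof


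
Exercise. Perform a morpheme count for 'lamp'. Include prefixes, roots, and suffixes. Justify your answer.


Decomposition: lamp (free morpheme) = 1 morpheme(s)

1 morphemes


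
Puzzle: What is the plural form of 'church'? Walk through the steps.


Apply rule: Add -es (sibilant/fricative ending). 'church' becomes 'churches'.

churches


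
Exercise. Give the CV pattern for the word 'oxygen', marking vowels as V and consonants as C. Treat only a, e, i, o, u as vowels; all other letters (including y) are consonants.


Letter mapping: o = V, x = C, y = C, g = C, e = V, n = C.

VCCCVC


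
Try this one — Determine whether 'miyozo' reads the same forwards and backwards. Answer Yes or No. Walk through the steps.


Forward: 'miyozo'
Reversed: 'ozoyim'
They differ.

No


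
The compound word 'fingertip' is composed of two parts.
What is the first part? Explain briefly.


Split 'fingertip' into 'finger' + 'tip'. The first part is 'finger'.

finger


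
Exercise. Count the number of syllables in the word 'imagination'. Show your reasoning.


Break 'imagination' into syllables: i-mag-i-na-tion -> i | mag | i | na | tion = 5 syllables

5 syllables


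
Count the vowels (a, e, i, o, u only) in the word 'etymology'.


Vowels in 'etymology': e, o, o = 3 vowels.

3


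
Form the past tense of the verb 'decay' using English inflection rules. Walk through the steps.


Apply rule: Add -ed. 'decay' becomes 'decayed'.

decayed


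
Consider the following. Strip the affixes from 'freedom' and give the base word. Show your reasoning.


Remove suffix '-dom' from 'freedom' to get root 'free'.

free


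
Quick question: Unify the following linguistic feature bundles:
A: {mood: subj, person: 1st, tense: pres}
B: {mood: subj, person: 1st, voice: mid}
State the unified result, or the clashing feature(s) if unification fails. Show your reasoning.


Compare features:
mood: A=subj vs B=subj -> unified: subj
person: A=1st vs B=1st -> unified: 1st
tense: A=pres vs B=_ -> unified: pres
voice: A=_ vs B=mid -> unified: mid
No clashes found.

Unified: {mood: subj, person: 1st, tense: pres, voice: mid}


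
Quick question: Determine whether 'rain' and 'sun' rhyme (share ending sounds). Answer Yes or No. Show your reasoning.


Rime (stressed vowel + following sounds) of 'rain': -ain = /eɪn/
Rime of 'sun': -un = /ʌn/
/eɪn/ and /ʌn/ are different ending sounds, so the words do not rhyme.

No


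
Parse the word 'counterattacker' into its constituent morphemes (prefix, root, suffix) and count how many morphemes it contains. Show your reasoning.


Step 1: Identify prefix: 'counter' (meaning: against)
Step 2: Identify root: 'attack'
Step 3: Identify suffix(es): 'er'
Decomposition: counter- (prefix: against) + attack (root) + -er (suffix: one who)
Total morphemes: 3

3 morphemes (counter- (prefix: against) + attack (root) + -er (suffix: one who))


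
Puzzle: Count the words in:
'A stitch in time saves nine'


Split into words: A | stitch | in | time | saves | nine = 6 words.

6


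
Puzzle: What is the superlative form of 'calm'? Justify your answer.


Apply superlative formation (add -est): 'calm' -> 'calmest'.

calmest


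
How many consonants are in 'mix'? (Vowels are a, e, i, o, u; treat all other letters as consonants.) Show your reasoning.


Consonants in 'mix': m, x = 2 consonants.

2


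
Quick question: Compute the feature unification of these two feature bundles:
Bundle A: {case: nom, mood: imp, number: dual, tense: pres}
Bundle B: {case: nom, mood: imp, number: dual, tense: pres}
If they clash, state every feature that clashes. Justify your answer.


Compare features:
case: A=nom vs B=nom -> unified: nom
mood: A=imp vs B=imp -> unified: imp
number: A=dual vs B=dual -> unified: dual
tense: A=pres vs B=pres -> unified: pres
No clashes found.

Unified: {case: nom, mood: imp, number: dual, tense: pres}


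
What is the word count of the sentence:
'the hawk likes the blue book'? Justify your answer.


Split into words: the | hawk | likes | the | blue | book = 6 words.

6


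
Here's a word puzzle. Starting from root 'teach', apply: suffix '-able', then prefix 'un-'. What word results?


Step 1: Add suffix '-able' to 'teach' = 'teachable'
Step 2: Add prefix 'un-' to 'teachable' = 'unteachable'

unteachable


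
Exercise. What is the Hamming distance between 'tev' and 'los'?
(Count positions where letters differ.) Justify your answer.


Alignment:
Position 1: 't' vs 'l' = DIFFER
Position 2: 'e' vs 'o' = DIFFER
Position 3: 'v' vs 's' = DIFFER
Total differences: 3

3


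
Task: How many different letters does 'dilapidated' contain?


Unique letters in 'dilapidated': {a, d, e, i, l, p, t} = 7 distinct letters.

7


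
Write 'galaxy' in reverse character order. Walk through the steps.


Reverse 'galaxy' character by character: 'yxalag'.

yxalag


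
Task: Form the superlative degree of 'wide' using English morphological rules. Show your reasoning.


Apply superlative formation (ends in e: add -st): 'wide' -> 'widest'.

widest


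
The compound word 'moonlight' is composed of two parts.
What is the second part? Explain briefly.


Split 'moonlight' into 'moon' + 'light'. The second part is 'light'.

light


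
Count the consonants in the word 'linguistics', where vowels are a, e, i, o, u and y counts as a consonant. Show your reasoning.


Consonants in 'linguistics': l, n, g, s, t, c, s = 7 consonants.

7


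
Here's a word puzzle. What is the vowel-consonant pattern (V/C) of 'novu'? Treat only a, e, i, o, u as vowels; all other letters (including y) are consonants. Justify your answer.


Letter mapping: n = C, o = V, v = C, u = V.

CVCV


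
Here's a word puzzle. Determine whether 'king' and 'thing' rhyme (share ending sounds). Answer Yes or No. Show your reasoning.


Rime (stressed vowel + following sounds) of 'king': -ing = /ɪŋ/
Rime of 'thing': -ing = /ɪŋ/
/ɪŋ/ and /ɪŋ/ are the same ending sound, so the words rhyme.

Yes


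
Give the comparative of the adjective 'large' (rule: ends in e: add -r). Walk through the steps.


Apply comparative formation (ends in e: add -r): 'large' -> 'larger'.

larger


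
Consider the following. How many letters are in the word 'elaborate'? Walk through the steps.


Spell out 'elaborate' and number each letter: e(1), l(2), a(3), b(4), o(5), r(6), a(7), t(8), e(9). Total: 9 letters.

9


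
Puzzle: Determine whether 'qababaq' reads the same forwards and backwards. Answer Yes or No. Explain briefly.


Forward: 'qababaq'
Reversed: 'qababaq'
They are identical.

Yes


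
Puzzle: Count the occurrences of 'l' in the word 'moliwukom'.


Letter 'l' in 'moliwukom': found at position(s) 3 = 1 occurrence(s).

1


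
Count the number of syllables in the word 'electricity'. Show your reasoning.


Break 'electricity' into syllables: e-lec-tric-i-ty -> e | lec | tric | i | ty = 5 syllables

5 syllables


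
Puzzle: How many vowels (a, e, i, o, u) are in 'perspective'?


Vowels in 'perspective': e, e, i, e = 4 vowels.

4


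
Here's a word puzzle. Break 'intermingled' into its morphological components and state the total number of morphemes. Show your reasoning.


Step 1: Identify prefix: 'inter' (meaning: between)
Step 2: Identify root: 'mingle'
Step 3: Identify suffix(es): 'ed'
Decomposition: inter- (prefix: between) + mingle (root) + -ed (suffix: past)
Total morphemes: 3

3 morphemes (inter- (prefix: between) + mingle (root) + -ed (suffix: past))


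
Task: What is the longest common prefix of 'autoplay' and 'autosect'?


Compare from the start: 4 characters match: 'auto'. Mismatch at position 5: 'p' vs 's'.

auto


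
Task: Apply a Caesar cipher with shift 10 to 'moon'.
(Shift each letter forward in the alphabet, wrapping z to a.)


Shift each letter by 10: m -> w, o -> y, o -> y, n -> x. Result: 'wyyx'.

wyyx


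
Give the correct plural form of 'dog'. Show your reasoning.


Apply rule: Add -s. 'dog' becomes 'dogs'.

dogs


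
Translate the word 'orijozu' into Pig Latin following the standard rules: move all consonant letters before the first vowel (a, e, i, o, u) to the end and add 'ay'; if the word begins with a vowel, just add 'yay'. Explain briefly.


'orijozu' starts with a vowel, so add 'yay': 'orijozuyay'.

orijozuyay


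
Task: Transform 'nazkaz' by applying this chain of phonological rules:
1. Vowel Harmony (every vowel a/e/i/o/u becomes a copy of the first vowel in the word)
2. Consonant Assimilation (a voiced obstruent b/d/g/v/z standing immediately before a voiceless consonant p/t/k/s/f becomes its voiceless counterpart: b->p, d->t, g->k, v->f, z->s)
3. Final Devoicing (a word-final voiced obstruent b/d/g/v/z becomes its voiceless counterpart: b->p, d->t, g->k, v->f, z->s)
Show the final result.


Starting form: 'nazkaz'
Rule 1: Vowel Harmony: all vowels already match. No change.
Rule 2: Consonant Assimilation: voiced obstruent before voiceless consonant becomes voiceless ('zk' -> 'sk'). 'nazkaz' -> 'naskaz'
Rule 3: Final Devoicing: word-final voiced obstruent 'z' becomes voiceless 's'. 'naskaz' -> 'naskas'
Final form: 'naskas'

naskas


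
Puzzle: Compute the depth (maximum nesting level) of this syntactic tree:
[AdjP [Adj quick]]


Count bracket nesting levels:
'[' at pos 0: depth = 1
'[' at pos 6: depth = 2
Maximum depth reached: 2

2


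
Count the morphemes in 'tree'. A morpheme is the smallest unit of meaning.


Decomposition: tree (free morpheme) = 1 morpheme(s)

1 morphemes


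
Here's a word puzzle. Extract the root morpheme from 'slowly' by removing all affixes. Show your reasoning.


Remove suffix '-ly' from 'slowly' to get root 'slow'.

slow


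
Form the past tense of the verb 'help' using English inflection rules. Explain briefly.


Apply rule: Add -ed. 'help' becomes 'helped'.

helped


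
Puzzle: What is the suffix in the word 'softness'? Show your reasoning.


The word 'softness' = 'soft' (root) + '-ness' (suffix). The suffix is '-ness'.

ness


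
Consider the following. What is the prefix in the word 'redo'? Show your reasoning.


The word 'redo' = 're' (prefix) + 'do' (root). The prefix is 're'.

re


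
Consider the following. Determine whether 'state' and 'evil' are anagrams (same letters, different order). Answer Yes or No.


Sorted letters of 'state': 'aestt'
Sorted letters of 'evil': 'eilv'
They do not match.

No


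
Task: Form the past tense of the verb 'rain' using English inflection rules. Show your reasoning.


Apply rule: Add -ed. 'rain' becomes 'rained'.

rained


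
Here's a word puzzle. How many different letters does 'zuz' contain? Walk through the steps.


Unique letters in 'zuz': {u, z} = 2 distinct letters.

2


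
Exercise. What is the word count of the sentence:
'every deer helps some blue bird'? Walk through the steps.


Split into words: every | deer | helps | some | blue | bird = 6 words.

6


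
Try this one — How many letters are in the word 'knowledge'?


Spell out 'knowledge' and number each letter: k(1), n(2), o(3), w(4), l(5), e(6), d(7), g(8), e(9). Total: 9 letters.

9


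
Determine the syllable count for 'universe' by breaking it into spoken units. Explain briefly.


Break 'universe' into syllables: u-ni-verse -> u | ni | verse = 3 syllables

3 syllables


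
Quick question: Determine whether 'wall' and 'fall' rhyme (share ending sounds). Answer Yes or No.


Rime (stressed vowel + following sounds) of 'wall': -all = /ɔːl/
Rime of 'fall': -all = /ɔːl/
/ɔːl/ and /ɔːl/ are the same ending sound, so the words rhyme.

Yes


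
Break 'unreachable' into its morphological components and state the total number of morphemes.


Step 1: Identify prefix: 'un' (meaning: not/reverse)
Step 2: Identify root: 'reach'
Step 3: Identify suffix(es): 'able'
Decomposition: un- (prefix: not/reverse) + reach (root) + -able (suffix: capable of)
Total morphemes: 3

3 morphemes (un- (prefix: not/reverse) + reach (root) + -able (suffix: capable of))


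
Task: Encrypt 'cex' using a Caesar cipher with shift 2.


Shift each letter by 2: c -> e, e -> g, x -> z. Result: 'egz'.

egz


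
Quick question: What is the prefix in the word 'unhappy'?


The word 'unhappy' = 'un' (prefix) + 'happy' (root). The prefix is 'un'.

un


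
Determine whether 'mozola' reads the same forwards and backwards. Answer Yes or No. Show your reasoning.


Forward: 'mozola'
Reversed: 'alozom'
They differ.

No


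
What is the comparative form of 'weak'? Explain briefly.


Apply comparative formation (add -er): 'weak' -> 'weaker'.

weaker


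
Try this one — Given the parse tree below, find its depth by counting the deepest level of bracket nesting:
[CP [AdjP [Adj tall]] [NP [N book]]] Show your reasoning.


Count bracket nesting levels:
'[' at pos 0: depth = 1
'[' at pos 4: depth = 2
'[' at pos 10: depth = 3
'[' at pos 22: depth = 2
'[' at pos 26: depth = 3
Maximum depth reached: 3

3


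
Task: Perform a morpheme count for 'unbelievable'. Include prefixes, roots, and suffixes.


Decomposition: un- (prefix) + believe (root) + -able (suffix) = 3 morpheme(s)

3 morphemes


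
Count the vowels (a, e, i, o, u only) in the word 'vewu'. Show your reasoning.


Vowels in 'vewu': e, u = 2 vowels.

2


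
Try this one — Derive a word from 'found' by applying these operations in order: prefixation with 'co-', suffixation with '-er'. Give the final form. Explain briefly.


Step 1: Add prefix 'co-' to 'found' = 'cofound'
Step 2: Add suffix '-er' to 'cofound' = 'cofounder'

cofounder


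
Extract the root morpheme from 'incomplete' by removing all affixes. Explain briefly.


Remove prefix 'in' from 'incomplete' to get root 'complete'.

complete


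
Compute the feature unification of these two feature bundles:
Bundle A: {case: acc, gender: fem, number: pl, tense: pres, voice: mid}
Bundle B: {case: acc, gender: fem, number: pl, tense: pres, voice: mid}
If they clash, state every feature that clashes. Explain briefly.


Compare features:
case: A=acc vs B=acc -> unified: acc
gender: A=fem vs B=fem -> unified: fem
number: A=pl vs B=pl -> unified: pl
tense: A=pres vs B=pres -> unified: pres
voice: A=mid vs B=mid -> unified: mid
No clashes found.

Unified: {case: acc, gender: fem, number: pl, tense: pres, voice: mid}


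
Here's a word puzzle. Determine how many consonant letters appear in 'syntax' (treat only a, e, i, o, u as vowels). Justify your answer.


Consonants in 'syntax': s, y, n, t, x = 5 consonants.

5


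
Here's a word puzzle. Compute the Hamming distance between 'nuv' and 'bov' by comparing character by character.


Alignment:
Position 1: 'n' vs 'b' = DIFFER
Position 2: 'u' vs 'o' = DIFFER
Position 3: 'v' vs 'v' = match
Total differences: 2

2


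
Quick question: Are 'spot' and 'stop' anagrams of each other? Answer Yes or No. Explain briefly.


Sorted letters of 'spot': 'opst'
Sorted letters of 'stop': 'opst'
They match.

Yes


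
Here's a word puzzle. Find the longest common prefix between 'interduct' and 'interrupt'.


Compare from the start: 5 characters match: 'inter'. Mismatch at position 6: 'd' vs 'r'.

inter


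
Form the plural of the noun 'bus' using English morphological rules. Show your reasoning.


Apply rule: Add -es (sibilant/fricative ending). 'bus' becomes 'buses'.

buses


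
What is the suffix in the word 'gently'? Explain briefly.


The word 'gently' = 'gentle' (root) + '-ly' (suffix). The suffix is '-ly'.

ly


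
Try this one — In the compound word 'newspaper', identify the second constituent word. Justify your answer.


Split 'newspaper' into 'news' + 'paper'. The second part is 'paper'.

paper


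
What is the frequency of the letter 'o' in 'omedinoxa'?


Letter 'o' in 'omedinoxa': found at position(s) 1, 7 = 2 occurrence(s).

2


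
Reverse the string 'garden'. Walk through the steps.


Reverse 'garden' character by character: 'nedrag'.

nedrag


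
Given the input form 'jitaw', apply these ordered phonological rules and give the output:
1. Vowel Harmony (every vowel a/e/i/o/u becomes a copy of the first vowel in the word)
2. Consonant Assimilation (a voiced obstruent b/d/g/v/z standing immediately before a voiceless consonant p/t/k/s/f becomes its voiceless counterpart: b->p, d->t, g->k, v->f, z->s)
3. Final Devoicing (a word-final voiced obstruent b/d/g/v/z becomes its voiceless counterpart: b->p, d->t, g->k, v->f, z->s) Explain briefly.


Starting form: 'jitaw'
Rule 1: Vowel Harmony: all vowels become 'i' (matching first vowel). 'jitaw' -> 'jitiw'
Rule 2: Consonant Assimilation: no voiced obstruent (b/d/g/v/z) stands immediately before a voiceless consonant (p/t/k/s/f). No change.
Rule 3: Final Devoicing: final consonant 'w' is not one of the voiced obstruents b/d/g/v/z. No change.
Final form: 'jitiw'

jitiw


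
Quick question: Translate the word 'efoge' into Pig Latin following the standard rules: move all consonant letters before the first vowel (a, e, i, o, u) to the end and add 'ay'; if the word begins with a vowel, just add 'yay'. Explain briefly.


'efoge' starts with a vowel, so add 'yay': 'efogeyay'.

efogeyay


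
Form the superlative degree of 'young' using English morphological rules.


Apply superlative formation (add -est): 'young' -> 'youngest'.

youngest


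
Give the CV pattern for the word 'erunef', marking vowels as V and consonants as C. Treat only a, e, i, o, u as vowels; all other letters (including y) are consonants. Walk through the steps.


Letter mapping: e = V, r = C, u = V, n = C, e = V, f = C.

VCVCVC


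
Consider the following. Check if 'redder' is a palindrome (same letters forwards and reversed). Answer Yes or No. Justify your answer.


Forward: 'redder'
Reversed: 'redder'
They are identical.

Yes


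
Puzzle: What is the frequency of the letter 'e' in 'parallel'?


Letter 'e' in 'parallel': found at position(s) 7 = 1 occurrence(s).

1


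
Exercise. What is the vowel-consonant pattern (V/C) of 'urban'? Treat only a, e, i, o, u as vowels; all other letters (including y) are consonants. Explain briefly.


Letter mapping: u = V, r = C, b = C, a = V, n = C.

VCCVC


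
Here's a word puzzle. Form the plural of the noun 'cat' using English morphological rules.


Apply rule: Add -s. 'cat' becomes 'cats'.

cats


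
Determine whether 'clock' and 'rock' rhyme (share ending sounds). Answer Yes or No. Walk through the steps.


Rime (stressed vowel + following sounds) of 'clock': -ock = /ɒk/
Rime of 'rock': -ock = /ɒk/
/ɒk/ and /ɒk/ are the same ending sound, so the words rhyme.

Yes


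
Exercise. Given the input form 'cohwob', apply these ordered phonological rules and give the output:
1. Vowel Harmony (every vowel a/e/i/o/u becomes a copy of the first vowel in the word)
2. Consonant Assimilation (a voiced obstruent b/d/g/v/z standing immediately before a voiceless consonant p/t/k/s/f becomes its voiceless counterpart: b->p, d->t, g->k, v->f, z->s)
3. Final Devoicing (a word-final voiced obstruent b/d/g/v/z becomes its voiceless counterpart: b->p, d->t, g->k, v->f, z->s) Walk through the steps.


Starting form: 'cohwob'
Rule 1: Vowel Harmony: all vowels already match. No change.
Rule 2: Consonant Assimilation: no voiced obstruent (b/d/g/v/z) stands immediately before a voiceless consonant (p/t/k/s/f). No change.
Rule 3: Final Devoicing: word-final voiced obstruent 'b' becomes voiceless 'p'. 'cohwob' -> 'cohwop'
Final form: 'cohwop'

cohwop


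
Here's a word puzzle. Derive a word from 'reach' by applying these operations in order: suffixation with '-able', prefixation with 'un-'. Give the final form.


Step 1: Add suffix '-able' to 'reach' = 'reachable'
Step 2: Add prefix 'un-' to 'reachable' = 'unreachable'

unreachable


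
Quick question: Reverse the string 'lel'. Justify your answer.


Reverse 'lel' character by character: 'lel'.

lel


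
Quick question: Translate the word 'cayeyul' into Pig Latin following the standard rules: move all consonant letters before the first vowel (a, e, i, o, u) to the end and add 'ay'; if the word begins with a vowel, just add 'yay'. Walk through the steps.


'cayeyul': move consonant cluster 'c' to end and add 'ay': 'ayeyulcay'.

ayeyulcay


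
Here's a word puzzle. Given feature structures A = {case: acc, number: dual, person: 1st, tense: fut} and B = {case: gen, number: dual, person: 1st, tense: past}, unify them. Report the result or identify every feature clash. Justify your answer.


Compare features:
case: A=acc vs B=gen -> CLASH
number: A=dual vs B=dual -> unified: dual
person: A=1st vs B=1st -> unified: 1st
tense: A=fut vs B=past -> CLASH
Clashes detected on features 'case' (acc vs gen) and 'tense' (fut vs past); unification fails.

CLASH on 'case' (acc vs gen) and 'tense' (fut vs past)


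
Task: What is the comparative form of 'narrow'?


Apply comparative formation (add -er): 'narrow' -> 'narrower'.

narrower


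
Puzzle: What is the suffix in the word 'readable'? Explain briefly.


The word 'readable' = 'read' (root) + '-able' (suffix). The suffix is '-able'.

able


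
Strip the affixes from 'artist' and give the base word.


Remove suffix '-ist' from 'artist' to get root 'art'.

art


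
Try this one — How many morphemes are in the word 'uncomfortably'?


Decomposition: un- (prefix) + comfort (root) + -able (suffix) + -ly (suffix) = 4 morpheme(s)

4 morphemes


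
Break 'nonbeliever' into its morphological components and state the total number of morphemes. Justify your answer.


Step 1: Identify prefix: 'non' (meaning: not)
Step 2: Identify root: 'believe'
Step 3: Identify suffix(es): 'er'
Decomposition: non- (prefix: not) + believe (root) + -er (suffix: one who)
Total morphemes: 3

3 morphemes (non- (prefix: not) + believe (root) + -er (suffix: one who))


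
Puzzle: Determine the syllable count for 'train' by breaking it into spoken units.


Break 'train' into syllables: train -> train = 1 syllable

1 syllable


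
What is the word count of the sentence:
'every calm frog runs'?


Split into words: every | calm | frog | runs = 4 words.

4


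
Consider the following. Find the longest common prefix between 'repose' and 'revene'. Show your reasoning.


Compare from the start: 2 characters match: 're'. Mismatch at position 3: 'p' vs 'v'.

re


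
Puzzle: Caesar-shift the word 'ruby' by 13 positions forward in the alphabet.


Shift each letter by 13: r -> e, u -> h, b -> o, y -> l. Result: 'ehol'.

ehol


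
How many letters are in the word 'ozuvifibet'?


Spell out 'ozuvifibet' and number each letter: o(1), z(2), u(3), v(4), i(5), f(6), i(7), b(8), e(9), t(10). Total: 10 letters.

10


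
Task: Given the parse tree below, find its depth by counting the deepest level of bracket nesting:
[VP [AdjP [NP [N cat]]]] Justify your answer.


Count bracket nesting levels:
'[' at pos 0: depth = 1
'[' at pos 4: depth = 2
'[' at pos 10: depth = 3
'[' at pos 14: depth = 4
Maximum depth reached: 4

4


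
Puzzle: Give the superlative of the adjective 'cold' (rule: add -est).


Apply superlative formation (add -est): 'cold' -> 'coldest'.

coldest


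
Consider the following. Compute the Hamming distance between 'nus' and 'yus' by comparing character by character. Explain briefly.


Alignment:
Position 1: 'n' vs 'y' = DIFFER
Position 2: 'u' vs 'u' = match
Position 3: 's' vs 's' = match
Total differences: 1

1


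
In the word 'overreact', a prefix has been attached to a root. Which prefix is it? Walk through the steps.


The word 'overreact' = 'over' (prefix) + 'react' (root). The prefix is 'over'.

over


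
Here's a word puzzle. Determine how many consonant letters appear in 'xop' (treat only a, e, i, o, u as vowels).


Consonants in 'xop': x, p = 2 consonants.

2


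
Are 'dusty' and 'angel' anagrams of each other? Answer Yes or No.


Sorted letters of 'dusty': 'dstuy'
Sorted letters of 'angel': 'aegln'
They do not match.

No


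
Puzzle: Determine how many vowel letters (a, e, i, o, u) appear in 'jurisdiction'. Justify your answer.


Vowels in 'jurisdiction': u, i, i, i, o = 5 vowels.

5


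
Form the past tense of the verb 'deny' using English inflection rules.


Apply rule: Change -y to -ied. 'deny' becomes 'denied'.

denied
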